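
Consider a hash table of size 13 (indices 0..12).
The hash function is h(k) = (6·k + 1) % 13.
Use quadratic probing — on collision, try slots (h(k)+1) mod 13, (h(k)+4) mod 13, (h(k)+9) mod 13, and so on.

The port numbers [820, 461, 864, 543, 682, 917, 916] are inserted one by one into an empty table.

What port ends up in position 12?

864

Insert 820: h=7, slot 7 empty → index 7.
Insert 461: h=11, slot 11 empty → index 11.
Insert 864: h=11, slot 11 occupied → index 12.
Insert 543: h=9, slot 9 empty → index 9.
Insert 682: h=11, slots 11,12 occupied → index 2.
Insert 917: h=4, slot 4 empty → index 4.
Insert 916: h=11, slots 11,12,2,7 occupied → index 1.
Table: [., 916, 682, ., 917, ., ., 820, ., 543, ., 461, 864]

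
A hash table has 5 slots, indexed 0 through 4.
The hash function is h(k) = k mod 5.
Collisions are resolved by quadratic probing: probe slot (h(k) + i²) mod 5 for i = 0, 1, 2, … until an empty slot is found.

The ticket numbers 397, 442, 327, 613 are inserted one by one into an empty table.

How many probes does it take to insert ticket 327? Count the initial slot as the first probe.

397 hashes to 2; slot 2 is free => place at 2.
442 hashes to 2; 2 taken => place at 3.
327 hashes to 2; 2,3 taken => place at 1.
613 hashes to 3; 3 taken => place at 4.
Table: [., 327, 397, 442, 613]

3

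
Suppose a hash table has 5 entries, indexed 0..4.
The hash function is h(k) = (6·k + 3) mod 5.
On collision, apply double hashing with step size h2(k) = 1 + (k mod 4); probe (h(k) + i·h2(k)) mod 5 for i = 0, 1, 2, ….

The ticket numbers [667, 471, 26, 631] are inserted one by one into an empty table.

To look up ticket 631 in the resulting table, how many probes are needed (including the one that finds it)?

667: h=0 => slot 0
471: h=4 => slot 4
26: h=4, h2=3, probe 4,2 => slot 2
631: h=4, h2=4, probe 4,3 => slot 3
Table: [667, _, 26, 631, 471]
Lookup 631: h=4, h2=4, probe 4,3 → found at 3.

2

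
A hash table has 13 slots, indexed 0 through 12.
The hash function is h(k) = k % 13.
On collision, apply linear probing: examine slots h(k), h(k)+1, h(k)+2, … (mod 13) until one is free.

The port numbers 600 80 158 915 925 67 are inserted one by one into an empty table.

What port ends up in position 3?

80

600 hashes to 2; slot 2 is free => place at 2.
80 hashes to 2; 2 taken => place at 3.
158 hashes to 2; 2,3 taken => place at 4.
915 hashes to 5; slot 5 is free => place at 5.
925 hashes to 2; 2,3,4,5 taken => place at 6.
67 hashes to 2; 2,3,4,5,6 taken => place at 7.
Table: [—, —, 600, 80, 158, 915, 925, 67, —, —, —, —, —]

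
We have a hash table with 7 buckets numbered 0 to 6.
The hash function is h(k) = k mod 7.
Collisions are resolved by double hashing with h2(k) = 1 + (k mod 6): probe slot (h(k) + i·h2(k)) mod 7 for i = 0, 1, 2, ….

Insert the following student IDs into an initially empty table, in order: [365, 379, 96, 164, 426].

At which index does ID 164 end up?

365 hashes to 1; slot 1 is free → place at 1.
379 hashes to 1, h2=2; 1 taken → place at 3.
96 hashes to 5; slot 5 is free → place at 5.
164 hashes to 3, h2=3; 3 taken → place at 6.
426 hashes to 6, h2=1; 6 taken → place at 0.
Table: [426, 365, _, 379, _, 96, 164]

6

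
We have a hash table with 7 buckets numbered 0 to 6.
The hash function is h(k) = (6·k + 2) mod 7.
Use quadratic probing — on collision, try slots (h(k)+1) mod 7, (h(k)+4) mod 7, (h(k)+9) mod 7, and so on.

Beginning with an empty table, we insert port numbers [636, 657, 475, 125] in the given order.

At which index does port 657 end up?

636: h=3 => slot 3
657: h=3, probe 3,4 => slot 4
475: h=3, probe 3,4,0 => slot 0
125: h=3, probe 3,4,0,5 => slot 5
Table: [475, -, -, 636, 657, 125, -]

4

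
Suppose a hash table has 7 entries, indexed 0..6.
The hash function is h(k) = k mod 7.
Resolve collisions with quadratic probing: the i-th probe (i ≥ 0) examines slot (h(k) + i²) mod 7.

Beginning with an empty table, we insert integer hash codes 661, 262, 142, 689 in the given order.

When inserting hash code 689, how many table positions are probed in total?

661 hashes to 3; slot 3 is free → place at 3.
262 hashes to 3; 3 taken → place at 4.
142 hashes to 2; slot 2 is free → place at 2.
689 hashes to 3; 3,4 taken → place at 0.
Table: [689, —, 142, 661, 262, —, —]

3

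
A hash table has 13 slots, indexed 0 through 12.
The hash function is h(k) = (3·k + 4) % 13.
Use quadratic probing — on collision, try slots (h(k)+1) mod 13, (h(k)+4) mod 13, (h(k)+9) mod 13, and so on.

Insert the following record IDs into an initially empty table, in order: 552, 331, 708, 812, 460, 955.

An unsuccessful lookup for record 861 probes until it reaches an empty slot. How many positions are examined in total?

2

552 hashes to 9; slot 9 is free → place at 9.
331 hashes to 9; 9 taken → place at 10.
708 hashes to 9; 9,10 taken → place at 0.
812 hashes to 9; 9,10,0 taken → place at 5.
460 hashes to 6; slot 6 is free → place at 6.
955 hashes to 9; 9,10,0,5 taken → place at 12.
Table: [708, -, -, -, -, 812, 460, -, -, 552, 331, -, 955]
Lookup 861: h=0, probe 0,1 → slot 1 empty, not found.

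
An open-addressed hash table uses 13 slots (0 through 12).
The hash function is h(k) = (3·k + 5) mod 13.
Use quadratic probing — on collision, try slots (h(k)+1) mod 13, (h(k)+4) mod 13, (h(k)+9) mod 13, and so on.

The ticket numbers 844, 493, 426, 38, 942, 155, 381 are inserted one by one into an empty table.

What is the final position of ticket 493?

3

844 hashes to 2; slot 2 is free => place at 2.
493 hashes to 2; 2 taken => place at 3.
426 hashes to 9; slot 9 is free => place at 9.
38 hashes to 2; 2,3 taken => place at 6.
942 hashes to 10; slot 10 is free => place at 10.
155 hashes to 2; 2,3,6 taken => place at 11.
381 hashes to 4; slot 4 is free => place at 4.
Table: [_, _, 844, 493, 381, _, 38, _, _, 426, 942, 155, _]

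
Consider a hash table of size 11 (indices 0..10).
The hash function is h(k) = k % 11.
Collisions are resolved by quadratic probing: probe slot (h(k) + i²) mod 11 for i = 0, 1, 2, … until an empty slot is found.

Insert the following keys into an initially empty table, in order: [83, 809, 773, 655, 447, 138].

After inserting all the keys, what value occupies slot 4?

83 hashes to 6; slot 6 is free => place at 6.
809 hashes to 6; 6 taken => place at 7.
773 hashes to 3; slot 3 is free => place at 3.
655 hashes to 6; 6,7 taken => place at 10.
447 hashes to 7; 7 taken => place at 8.
138 hashes to 6; 6,7,10 taken => place at 4.
Table: [_, _, _, 773, 138, _, 83, 809, 447, _, 655]

138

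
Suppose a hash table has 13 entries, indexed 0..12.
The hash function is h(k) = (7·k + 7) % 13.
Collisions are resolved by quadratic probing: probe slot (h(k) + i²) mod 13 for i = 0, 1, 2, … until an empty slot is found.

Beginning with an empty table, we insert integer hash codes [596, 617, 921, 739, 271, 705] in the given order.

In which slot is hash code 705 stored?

596 hashes to 6; slot 6 is free -> place at 6.
617 hashes to 10; slot 10 is free -> place at 10.
921 hashes to 6; 6 taken -> place at 7.
739 hashes to 6; 6,7,10 taken -> place at 2.
271 hashes to 6; 6,7,10,2 taken -> place at 9.
705 hashes to 2; 2 taken -> place at 3.
Table: [—, —, 739, 705, —, —, 596, 921, —, 271, 617, —, —]

3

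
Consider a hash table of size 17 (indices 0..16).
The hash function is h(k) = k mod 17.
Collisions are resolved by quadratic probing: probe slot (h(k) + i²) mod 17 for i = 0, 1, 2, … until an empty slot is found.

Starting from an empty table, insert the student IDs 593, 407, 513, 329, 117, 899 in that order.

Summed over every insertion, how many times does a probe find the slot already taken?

593: h=15 → slot 15
407: h=16 → slot 16
513: h=3 → slot 3
329: h=6 → slot 6
117: h=15, probe 15,16,2 → slot 2
899: h=15, probe 15,16,2,7 → slot 7
Table: [_, _, 117, 513, _, _, 329, 899, _, _, _, _, _, _, _, 593, 407]

5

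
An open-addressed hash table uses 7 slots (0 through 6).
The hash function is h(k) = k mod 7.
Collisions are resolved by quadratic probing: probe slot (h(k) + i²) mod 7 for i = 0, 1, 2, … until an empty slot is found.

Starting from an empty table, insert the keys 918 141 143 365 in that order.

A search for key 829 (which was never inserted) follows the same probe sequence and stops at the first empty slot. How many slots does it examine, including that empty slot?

2

918 hashes to 1; slot 1 is free => place at 1.
141 hashes to 1; 1 taken => place at 2.
143 hashes to 3; slot 3 is free => place at 3.
365 hashes to 1; 1,2 taken => place at 5.
Table: [., 918, 141, 143, ., 365, .]
Lookup 829: h=3, probe 3,4 → slot 4 empty, not found.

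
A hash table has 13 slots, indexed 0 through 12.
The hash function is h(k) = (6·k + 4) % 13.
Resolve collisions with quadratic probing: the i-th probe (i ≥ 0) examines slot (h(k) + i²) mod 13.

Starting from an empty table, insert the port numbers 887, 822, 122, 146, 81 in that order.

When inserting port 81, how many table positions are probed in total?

4

Insert 887: h=9, slot 9 empty -> index 9.
Insert 822: h=9, slot 9 occupied -> index 10.
Insert 122: h=8, slot 8 empty -> index 8.
Insert 146: h=9, slots 9,10 occupied -> index 0.
Insert 81: h=9, slots 9,10,0 occupied -> index 5.
Table: [146, _, _, _, _, 81, _, _, 122, 887, 822, _, _]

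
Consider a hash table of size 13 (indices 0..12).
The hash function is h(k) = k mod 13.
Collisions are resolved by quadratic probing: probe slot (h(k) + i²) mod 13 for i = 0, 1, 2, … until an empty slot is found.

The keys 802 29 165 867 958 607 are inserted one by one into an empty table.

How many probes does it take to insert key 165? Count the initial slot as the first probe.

802 hashes to 9; slot 9 is free => place at 9.
29 hashes to 3; slot 3 is free => place at 3.
165 hashes to 9; 9 taken => place at 10.
867 hashes to 9; 9,10 taken => place at 0.
958 hashes to 9; 9,10,0 taken => place at 5.
607 hashes to 9; 9,10,0,5 taken => place at 12.
Table: [867, —, —, 29, —, 958, —, —, —, 802, 165, —, 607]

2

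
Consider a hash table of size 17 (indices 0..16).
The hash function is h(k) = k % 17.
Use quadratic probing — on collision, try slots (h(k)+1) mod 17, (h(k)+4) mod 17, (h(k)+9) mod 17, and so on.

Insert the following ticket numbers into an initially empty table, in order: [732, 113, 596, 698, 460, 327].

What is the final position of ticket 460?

732: h=1 -> slot 1
113: h=11 -> slot 11
596: h=1, probe 1,2 -> slot 2
698: h=1, probe 1,2,5 -> slot 5
460: h=1, probe 1,2,5,10 -> slot 10
327: h=4 -> slot 4
Table: [—, 732, 596, —, 327, 698, —, —, —, —, 460, 113, —, —, —, —, —]

10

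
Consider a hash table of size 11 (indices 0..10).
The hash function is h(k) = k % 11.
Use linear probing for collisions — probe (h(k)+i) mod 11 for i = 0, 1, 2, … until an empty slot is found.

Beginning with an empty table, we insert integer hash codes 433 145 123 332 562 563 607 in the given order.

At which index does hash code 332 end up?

433 hashes to 4; slot 4 is free => place at 4.
145 hashes to 2; slot 2 is free => place at 2.
123 hashes to 2; 2 taken => place at 3.
332 hashes to 2; 2,3,4 taken => place at 5.
562 hashes to 1; slot 1 is free => place at 1.
563 hashes to 2; 2,3,4,5 taken => place at 6.
607 hashes to 2; 2,3,4,5,6 taken => place at 7.
Table: [-, 562, 145, 123, 433, 332, 563, 607, -, -, -]

5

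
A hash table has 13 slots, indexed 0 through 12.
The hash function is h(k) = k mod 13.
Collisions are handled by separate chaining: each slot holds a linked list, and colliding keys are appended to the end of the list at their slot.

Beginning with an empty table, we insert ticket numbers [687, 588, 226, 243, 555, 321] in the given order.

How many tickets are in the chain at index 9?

3

Insert 687: h=11, bucket 11 empty -> new chain.
Insert 588: h=3, bucket 3 empty -> new chain.
Insert 226: h=5, bucket 5 empty -> new chain.
Insert 243: h=9, bucket 9 empty -> new chain.
Insert 555: h=9, bucket 9 nonempty -> append to chain.
Insert 321: h=9, bucket 9 nonempty -> append to chain.
Final buckets:
0: -
1: -
2: -
3: 588
4: -
5: 226
6: -
7: -
8: -
9: 243 -> 555 -> 321
10: -
11: 687
12: -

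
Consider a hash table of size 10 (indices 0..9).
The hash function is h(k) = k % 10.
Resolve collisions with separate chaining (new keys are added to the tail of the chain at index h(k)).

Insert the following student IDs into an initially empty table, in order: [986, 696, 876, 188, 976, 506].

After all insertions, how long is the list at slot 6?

5

986 → bucket 6
696 → bucket 6 (collision)
876 → bucket 6 (collision)
188 → bucket 8
976 → bucket 6 (collision)
506 → bucket 6 (collision)
Final buckets:
0: ∅
1: ∅
2: ∅
3: ∅
4: ∅
5: ∅
6: 986 -> 696 -> 876 -> 976 -> 506
7: ∅
8: 188
9: ∅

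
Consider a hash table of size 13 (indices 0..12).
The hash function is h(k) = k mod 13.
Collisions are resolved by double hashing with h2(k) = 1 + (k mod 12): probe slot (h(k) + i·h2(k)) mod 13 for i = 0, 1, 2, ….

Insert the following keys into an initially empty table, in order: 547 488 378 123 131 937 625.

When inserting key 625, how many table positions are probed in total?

547: h=1 -> slot 1
488: h=7 -> slot 7
378: h=1, h2=7, probe 1,8 -> slot 8
123: h=6 -> slot 6
131: h=1, h2=12, probe 1,0 -> slot 0
937: h=1, h2=2, probe 1,3 -> slot 3
625: h=1, h2=2, probe 1,3,5 -> slot 5
Table: [131, 547, —, 937, —, 625, 123, 488, 378, —, —, —, —]

3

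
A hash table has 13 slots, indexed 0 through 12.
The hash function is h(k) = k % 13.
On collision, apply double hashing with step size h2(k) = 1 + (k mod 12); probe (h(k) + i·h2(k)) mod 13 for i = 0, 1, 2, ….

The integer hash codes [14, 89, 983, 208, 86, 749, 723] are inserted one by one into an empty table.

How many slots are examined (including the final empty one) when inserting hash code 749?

14 hashes to 1; slot 1 is free → place at 1.
89 hashes to 11; slot 11 is free → place at 11.
983 hashes to 8; slot 8 is free → place at 8.
208 hashes to 0; slot 0 is free → place at 0.
86 hashes to 8, h2=3; 8,11,1 taken → place at 4.
749 hashes to 8, h2=6; 8,1 taken → place at 7.
723 hashes to 8, h2=4; 8 taken → place at 12.
Table: [208, 14, _, _, 86, _, _, 749, 983, _, _, 89, 723]

3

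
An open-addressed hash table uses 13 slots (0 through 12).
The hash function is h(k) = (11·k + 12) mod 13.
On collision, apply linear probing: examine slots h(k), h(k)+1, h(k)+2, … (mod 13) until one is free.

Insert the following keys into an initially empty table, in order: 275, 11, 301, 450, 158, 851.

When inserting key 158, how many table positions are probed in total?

4

Insert 275: h=8, slot 8 empty -> index 8.
Insert 11: h=3, slot 3 empty -> index 3.
Insert 301: h=8, slot 8 occupied -> index 9.
Insert 450: h=9, slot 9 occupied -> index 10.
Insert 158: h=8, slots 8,9,10 occupied -> index 11.
Insert 851: h=0, slot 0 empty -> index 0.
Table: [851, ∅, ∅, 11, ∅, ∅, ∅, ∅, 275, 301, 450, 158, ∅]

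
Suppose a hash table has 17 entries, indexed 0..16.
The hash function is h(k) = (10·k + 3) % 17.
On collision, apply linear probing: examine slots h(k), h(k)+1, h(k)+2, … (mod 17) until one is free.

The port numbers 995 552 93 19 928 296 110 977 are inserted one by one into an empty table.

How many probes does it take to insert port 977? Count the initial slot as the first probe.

995 hashes to 8; slot 8 is free => place at 8.
552 hashes to 15; slot 15 is free => place at 15.
93 hashes to 15; 15 taken => place at 16.
19 hashes to 6; slot 6 is free => place at 6.
928 hashes to 1; slot 1 is free => place at 1.
296 hashes to 5; slot 5 is free => place at 5.
110 hashes to 15; 15,16 taken => place at 0.
977 hashes to 15; 15,16,0,1 taken => place at 2.
Table: [110, 928, 977, -, -, 296, 19, -, 995, -, -, -, -, -, -, 552, 93]

5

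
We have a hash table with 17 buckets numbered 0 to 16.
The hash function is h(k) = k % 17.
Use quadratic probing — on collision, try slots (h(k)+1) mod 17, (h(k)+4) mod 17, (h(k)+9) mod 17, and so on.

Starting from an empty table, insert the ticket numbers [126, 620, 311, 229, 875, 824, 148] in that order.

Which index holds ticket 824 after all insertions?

0

Insert 126: h=7, slot 7 empty -> index 7.
Insert 620: h=8, slot 8 empty -> index 8.
Insert 311: h=5, slot 5 empty -> index 5.
Insert 229: h=8, slot 8 occupied -> index 9.
Insert 875: h=8, slots 8,9 occupied -> index 12.
Insert 824: h=8, slots 8,9,12 occupied -> index 0.
Insert 148: h=12, slot 12 occupied -> index 13.
Table: [824, ∅, ∅, ∅, ∅, 311, ∅, 126, 620, 229, ∅, ∅, 875, 148, ∅, ∅, ∅]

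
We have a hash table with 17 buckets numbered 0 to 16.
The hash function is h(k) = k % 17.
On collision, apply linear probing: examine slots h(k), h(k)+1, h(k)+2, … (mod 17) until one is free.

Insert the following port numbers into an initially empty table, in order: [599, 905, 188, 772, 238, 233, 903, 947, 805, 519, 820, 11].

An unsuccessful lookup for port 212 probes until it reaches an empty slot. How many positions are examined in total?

3

599: h=4 -> slot 4
905: h=4, probe 4,5 -> slot 5
188: h=1 -> slot 1
772: h=7 -> slot 7
238: h=0 -> slot 0
233: h=12 -> slot 12
903: h=2 -> slot 2
947: h=12, probe 12,13 -> slot 13
805: h=6 -> slot 6
519: h=9 -> slot 9
820: h=4, probe 4,5,6,7,8 -> slot 8
11: h=11 -> slot 11
Table: [238, 188, 903, ∅, 599, 905, 805, 772, 820, 519, ∅, 11, 233, 947, ∅, ∅, ∅]
Lookup 212: h=8, probe 8,9,10 → slot 10 empty, not found.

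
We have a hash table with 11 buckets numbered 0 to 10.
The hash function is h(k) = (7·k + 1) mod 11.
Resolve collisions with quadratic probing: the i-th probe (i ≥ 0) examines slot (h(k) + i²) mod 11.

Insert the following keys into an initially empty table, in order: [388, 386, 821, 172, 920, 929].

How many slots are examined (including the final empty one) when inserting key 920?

Insert 388: h=0, slot 0 empty -> index 0.
Insert 386: h=8, slot 8 empty -> index 8.
Insert 821: h=6, slot 6 empty -> index 6.
Insert 172: h=6, slot 6 occupied -> index 7.
Insert 920: h=6, slots 6,7 occupied -> index 10.
Insert 929: h=3, slot 3 empty -> index 3.
Table: [388, —, —, 929, —, —, 821, 172, 386, —, 920]

3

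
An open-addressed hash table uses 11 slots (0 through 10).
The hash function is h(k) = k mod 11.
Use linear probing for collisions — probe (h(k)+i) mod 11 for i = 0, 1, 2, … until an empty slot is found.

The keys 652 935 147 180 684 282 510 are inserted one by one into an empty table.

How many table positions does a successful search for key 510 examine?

652: h=3 => slot 3
935: h=0 => slot 0
147: h=4 => slot 4
180: h=4, probe 4,5 => slot 5
684: h=2 => slot 2
282: h=7 => slot 7
510: h=4, probe 4,5,6 => slot 6
Table: [935, _, 684, 652, 147, 180, 510, 282, _, _, _]
Lookup 510: h=4, probe 4,5,6 → found at 6.

3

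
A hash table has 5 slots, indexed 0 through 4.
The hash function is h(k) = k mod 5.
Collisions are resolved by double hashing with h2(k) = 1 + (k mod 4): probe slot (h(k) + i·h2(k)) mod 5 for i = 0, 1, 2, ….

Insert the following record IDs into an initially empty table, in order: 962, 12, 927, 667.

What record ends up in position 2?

Insert 962: h=2, slot 2 empty → index 2.
Insert 12: h=2, h2=1, slot 2 occupied → index 3.
Insert 927: h=2, h2=4, slot 2 occupied → index 1.
Insert 667: h=2, h2=4, slots 2,1 occupied → index 0.
Table: [667, 927, 962, 12, ∅]

962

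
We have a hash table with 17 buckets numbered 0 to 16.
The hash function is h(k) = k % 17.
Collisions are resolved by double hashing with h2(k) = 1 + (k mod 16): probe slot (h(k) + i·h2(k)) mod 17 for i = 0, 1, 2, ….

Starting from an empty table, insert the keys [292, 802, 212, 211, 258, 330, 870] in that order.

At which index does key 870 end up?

292: h=3 => slot 3
802: h=3, h2=3, probe 3,6 => slot 6
212: h=8 => slot 8
211: h=7 => slot 7
258: h=3, h2=3, probe 3,6,9 => slot 9
330: h=7, h2=11, probe 7,1 => slot 1
870: h=3, h2=7, probe 3,10 => slot 10
Table: [_, 330, _, 292, _, _, 802, 211, 212, 258, 870, _, _, _, _, _, _]

10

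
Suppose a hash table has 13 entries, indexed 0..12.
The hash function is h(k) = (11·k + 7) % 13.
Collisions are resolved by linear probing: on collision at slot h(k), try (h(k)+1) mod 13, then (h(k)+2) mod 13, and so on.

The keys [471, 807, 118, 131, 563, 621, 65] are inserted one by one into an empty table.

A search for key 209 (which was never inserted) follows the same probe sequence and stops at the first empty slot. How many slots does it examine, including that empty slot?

471: h=1 => slot 1
807: h=5 => slot 5
118: h=5, probe 5,6 => slot 6
131: h=5, probe 5,6,7 => slot 7
563: h=12 => slot 12
621: h=0 => slot 0
65: h=7, probe 7,8 => slot 8
Table: [621, 471, —, —, —, 807, 118, 131, 65, —, —, —, 563]
Lookup 209: h=5, probe 5,6,7,8,9 → slot 9 empty, not found.

5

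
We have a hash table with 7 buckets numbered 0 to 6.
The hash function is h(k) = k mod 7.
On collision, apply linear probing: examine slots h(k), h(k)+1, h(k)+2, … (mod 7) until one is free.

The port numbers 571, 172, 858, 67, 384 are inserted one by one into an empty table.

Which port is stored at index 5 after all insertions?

571: h=4 → slot 4
172: h=4, probe 4,5 → slot 5
858: h=4, probe 4,5,6 → slot 6
67: h=4, probe 4,5,6,0 → slot 0
384: h=6, probe 6,0,1 → slot 1
Table: [67, 384, _, _, 571, 172, 858]

172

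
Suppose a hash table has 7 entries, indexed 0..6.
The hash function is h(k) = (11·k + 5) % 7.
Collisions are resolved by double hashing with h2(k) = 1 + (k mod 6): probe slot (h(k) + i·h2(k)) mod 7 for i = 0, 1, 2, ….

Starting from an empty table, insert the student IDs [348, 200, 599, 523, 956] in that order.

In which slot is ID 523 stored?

1

348: h=4 -> slot 4
200: h=0 -> slot 0
599: h=0, h2=6, probe 0,6 -> slot 6
523: h=4, h2=2, probe 4,6,1 -> slot 1
956: h=0, h2=3, probe 0,3 -> slot 3
Table: [200, 523, ∅, 956, 348, ∅, 599]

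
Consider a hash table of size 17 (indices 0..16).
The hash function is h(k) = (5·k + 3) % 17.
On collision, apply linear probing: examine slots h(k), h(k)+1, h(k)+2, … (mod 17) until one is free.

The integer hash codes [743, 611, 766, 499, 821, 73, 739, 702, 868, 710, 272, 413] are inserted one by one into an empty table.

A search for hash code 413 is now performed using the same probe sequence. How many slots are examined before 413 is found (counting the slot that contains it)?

743: h=12 -> slot 12
611: h=15 -> slot 15
766: h=8 -> slot 8
499: h=16 -> slot 16
821: h=11 -> slot 11
73: h=11, probe 11,12,13 -> slot 13
739: h=9 -> slot 9
702: h=11, probe 11,12,13,14 -> slot 14
868: h=8, probe 8,9,10 -> slot 10
710: h=0 -> slot 0
272: h=3 -> slot 3
413: h=11, probe 11,12,13,14,15,16,0,1 -> slot 1
Table: [710, 413, -, 272, -, -, -, -, 766, 739, 868, 821, 743, 73, 702, 611, 499]
Lookup 413: h=11, probe 11,12,13,14,15,16,0,1 → found at 1.

8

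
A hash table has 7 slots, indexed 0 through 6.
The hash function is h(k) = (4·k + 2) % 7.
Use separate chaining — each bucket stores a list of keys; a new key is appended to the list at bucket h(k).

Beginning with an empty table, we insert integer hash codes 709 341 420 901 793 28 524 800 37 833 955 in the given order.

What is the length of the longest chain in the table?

709 → bucket 3
341 → bucket 1
420 → bucket 2
901 → bucket 1 (collision)
793 → bucket 3 (collision)
28 → bucket 2 (collision)
524 → bucket 5
800 → bucket 3 (collision)
37 → bucket 3 (collision)
833 → bucket 2 (collision)
955 → bucket 0
Final buckets:
0: 955
1: 341 -> 901
2: 420 -> 28 -> 833
3: 709 -> 793 -> 800 -> 37
4: —
5: 524
6: —

4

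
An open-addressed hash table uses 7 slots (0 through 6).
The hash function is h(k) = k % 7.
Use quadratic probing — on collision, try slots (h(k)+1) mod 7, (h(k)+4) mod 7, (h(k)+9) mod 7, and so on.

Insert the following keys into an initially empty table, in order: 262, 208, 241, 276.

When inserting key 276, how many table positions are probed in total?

3

262 hashes to 3; slot 3 is free -> place at 3.
208 hashes to 5; slot 5 is free -> place at 5.
241 hashes to 3; 3 taken -> place at 4.
276 hashes to 3; 3,4 taken -> place at 0.
Table: [276, ∅, ∅, 262, 241, 208, ∅]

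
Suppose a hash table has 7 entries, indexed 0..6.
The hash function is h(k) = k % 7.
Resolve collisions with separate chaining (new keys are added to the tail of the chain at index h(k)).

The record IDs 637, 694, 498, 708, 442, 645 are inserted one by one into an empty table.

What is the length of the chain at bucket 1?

Insert 637: h=0, bucket 0 empty -> new chain.
Insert 694: h=1, bucket 1 empty -> new chain.
Insert 498: h=1, bucket 1 nonempty -> append to chain.
Insert 708: h=1, bucket 1 nonempty -> append to chain.
Insert 442: h=1, bucket 1 nonempty -> append to chain.
Insert 645: h=1, bucket 1 nonempty -> append to chain.
Final buckets:
0: 637
1: 694 -> 498 -> 708 -> 442 -> 645
2: —
3: —
4: —
5: —
6: —

5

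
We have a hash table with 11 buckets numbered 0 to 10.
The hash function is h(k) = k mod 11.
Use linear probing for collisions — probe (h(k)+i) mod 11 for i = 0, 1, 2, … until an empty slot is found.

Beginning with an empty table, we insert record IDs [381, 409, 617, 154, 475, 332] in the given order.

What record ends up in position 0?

154

Insert 381: h=7, slot 7 empty → index 7.
Insert 409: h=2, slot 2 empty → index 2.
Insert 617: h=1, slot 1 empty → index 1.
Insert 154: h=0, slot 0 empty → index 0.
Insert 475: h=2, slot 2 occupied → index 3.
Insert 332: h=2, slots 2,3 occupied → index 4.
Table: [154, 617, 409, 475, 332, ., ., 381, ., ., .]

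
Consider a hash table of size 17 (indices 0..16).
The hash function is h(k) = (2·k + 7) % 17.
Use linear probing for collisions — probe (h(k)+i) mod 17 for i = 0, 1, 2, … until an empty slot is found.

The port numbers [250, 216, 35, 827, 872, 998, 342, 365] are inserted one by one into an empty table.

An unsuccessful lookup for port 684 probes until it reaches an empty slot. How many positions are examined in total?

Insert 250: h=14, slot 14 empty => index 14.
Insert 216: h=14, slot 14 occupied => index 15.
Insert 35: h=9, slot 9 empty => index 9.
Insert 827: h=12, slot 12 empty => index 12.
Insert 872: h=0, slot 0 empty => index 0.
Insert 998: h=14, slots 14,15 occupied => index 16.
Insert 342: h=11, slot 11 empty => index 11.
Insert 365: h=6, slot 6 empty => index 6.
Table: [872, ., ., ., ., ., 365, ., ., 35, ., 342, 827, ., 250, 216, 998]
Lookup 684: h=15, probe 15,16,0,1 → slot 1 empty, not found.

4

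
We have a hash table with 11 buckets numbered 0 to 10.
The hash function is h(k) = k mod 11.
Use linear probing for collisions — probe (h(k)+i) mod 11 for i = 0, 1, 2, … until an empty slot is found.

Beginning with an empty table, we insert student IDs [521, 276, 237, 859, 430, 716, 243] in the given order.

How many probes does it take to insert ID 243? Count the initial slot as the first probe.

Insert 521: h=4, slot 4 empty => index 4.
Insert 276: h=1, slot 1 empty => index 1.
Insert 237: h=6, slot 6 empty => index 6.
Insert 859: h=1, slot 1 occupied => index 2.
Insert 430: h=1, slots 1,2 occupied => index 3.
Insert 716: h=1, slots 1,2,3,4 occupied => index 5.
Insert 243: h=1, slots 1,2,3,4,5,6 occupied => index 7.
Table: [—, 276, 859, 430, 521, 716, 237, 243, —, —, —]

7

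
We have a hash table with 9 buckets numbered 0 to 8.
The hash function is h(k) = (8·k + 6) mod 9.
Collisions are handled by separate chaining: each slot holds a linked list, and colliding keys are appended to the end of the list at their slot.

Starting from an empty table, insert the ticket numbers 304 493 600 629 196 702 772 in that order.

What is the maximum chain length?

304 -> bucket 8
493 -> bucket 8 (collision)
600 -> bucket 0
629 -> bucket 7
196 -> bucket 8 (collision)
702 -> bucket 6
772 -> bucket 8 (collision)
Final buckets:
0: 600
1: —
2: —
3: —
4: —
5: —
6: 702
7: 629
8: 304 -> 493 -> 196 -> 772

4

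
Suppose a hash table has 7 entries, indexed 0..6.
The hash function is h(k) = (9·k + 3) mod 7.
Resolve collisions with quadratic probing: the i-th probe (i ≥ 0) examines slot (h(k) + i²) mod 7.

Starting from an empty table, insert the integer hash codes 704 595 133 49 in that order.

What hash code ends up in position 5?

49

704: h=4 -> slot 4
595: h=3 -> slot 3
133: h=3, probe 3,4,0 -> slot 0
49: h=3, probe 3,4,0,5 -> slot 5
Table: [133, -, -, 595, 704, 49, -]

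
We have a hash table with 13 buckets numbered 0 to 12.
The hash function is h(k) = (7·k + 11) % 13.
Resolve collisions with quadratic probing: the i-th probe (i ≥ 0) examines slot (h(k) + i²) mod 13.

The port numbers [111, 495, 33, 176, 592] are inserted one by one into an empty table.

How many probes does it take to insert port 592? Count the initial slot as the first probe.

111: h=8 => slot 8
495: h=5 => slot 5
33: h=8, probe 8,9 => slot 9
176: h=8, probe 8,9,12 => slot 12
592: h=8, probe 8,9,12,4 => slot 4
Table: [∅, ∅, ∅, ∅, 592, 495, ∅, ∅, 111, 33, ∅, ∅, 176]

4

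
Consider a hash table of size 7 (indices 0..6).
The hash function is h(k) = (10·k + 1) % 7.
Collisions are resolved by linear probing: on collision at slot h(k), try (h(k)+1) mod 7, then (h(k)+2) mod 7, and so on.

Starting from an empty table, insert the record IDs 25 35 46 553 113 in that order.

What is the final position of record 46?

25 hashes to 6; slot 6 is free -> place at 6.
35 hashes to 1; slot 1 is free -> place at 1.
46 hashes to 6; 6 taken -> place at 0.
553 hashes to 1; 1 taken -> place at 2.
113 hashes to 4; slot 4 is free -> place at 4.
Table: [46, 35, 553, —, 113, —, 25]

0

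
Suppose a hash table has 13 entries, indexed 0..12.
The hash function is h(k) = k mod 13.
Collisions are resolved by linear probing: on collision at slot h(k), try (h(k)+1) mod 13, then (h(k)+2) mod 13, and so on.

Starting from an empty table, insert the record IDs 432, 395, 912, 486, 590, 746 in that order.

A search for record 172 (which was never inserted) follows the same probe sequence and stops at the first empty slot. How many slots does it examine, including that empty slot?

432: h=3 => slot 3
395: h=5 => slot 5
912: h=2 => slot 2
486: h=5, probe 5,6 => slot 6
590: h=5, probe 5,6,7 => slot 7
746: h=5, probe 5,6,7,8 => slot 8
Table: [., ., 912, 432, ., 395, 486, 590, 746, ., ., ., .]
Lookup 172: h=3, probe 3,4 → slot 4 empty, not found.

2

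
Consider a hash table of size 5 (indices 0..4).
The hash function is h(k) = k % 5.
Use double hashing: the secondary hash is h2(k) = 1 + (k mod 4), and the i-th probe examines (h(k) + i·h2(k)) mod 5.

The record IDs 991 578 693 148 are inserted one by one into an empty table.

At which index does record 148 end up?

4

991 hashes to 1; slot 1 is free => place at 1.
578 hashes to 3; slot 3 is free => place at 3.
693 hashes to 3, h2=2; 3 taken => place at 0.
148 hashes to 3, h2=1; 3 taken => place at 4.
Table: [693, 991, —, 578, 148]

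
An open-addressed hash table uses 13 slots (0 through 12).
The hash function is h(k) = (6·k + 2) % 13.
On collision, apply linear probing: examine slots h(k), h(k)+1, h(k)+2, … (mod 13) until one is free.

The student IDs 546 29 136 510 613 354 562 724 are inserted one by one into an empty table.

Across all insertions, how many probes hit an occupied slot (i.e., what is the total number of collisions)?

Insert 546: h=2, slot 2 empty -> index 2.
Insert 29: h=7, slot 7 empty -> index 7.
Insert 136: h=12, slot 12 empty -> index 12.
Insert 510: h=7, slot 7 occupied -> index 8.
Insert 613: h=1, slot 1 empty -> index 1.
Insert 354: h=7, slots 7,8 occupied -> index 9.
Insert 562: h=7, slots 7,8,9 occupied -> index 10.
Insert 724: h=4, slot 4 empty -> index 4.
Table: [∅, 613, 546, ∅, 724, ∅, ∅, 29, 510, 354, 562, ∅, 136]

6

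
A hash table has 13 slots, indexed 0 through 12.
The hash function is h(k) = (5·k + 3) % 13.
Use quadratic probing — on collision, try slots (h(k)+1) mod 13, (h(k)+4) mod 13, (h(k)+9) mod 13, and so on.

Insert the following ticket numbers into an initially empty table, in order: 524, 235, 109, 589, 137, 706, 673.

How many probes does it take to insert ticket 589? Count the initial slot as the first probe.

2

524 hashes to 10; slot 10 is free → place at 10.
235 hashes to 8; slot 8 is free → place at 8.
109 hashes to 2; slot 2 is free → place at 2.
589 hashes to 10; 10 taken → place at 11.
137 hashes to 12; slot 12 is free → place at 12.
706 hashes to 10; 10,11 taken → place at 1.
673 hashes to 1; 1,2 taken → place at 5.
Table: [∅, 706, 109, ∅, ∅, 673, ∅, ∅, 235, ∅, 524, 589, 137]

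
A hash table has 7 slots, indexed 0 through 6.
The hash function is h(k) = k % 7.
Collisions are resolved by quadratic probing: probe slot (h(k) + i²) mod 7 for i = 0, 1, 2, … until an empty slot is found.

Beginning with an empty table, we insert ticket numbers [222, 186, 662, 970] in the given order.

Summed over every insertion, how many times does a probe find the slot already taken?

5

222: h=5 → slot 5
186: h=4 → slot 4
662: h=4, probe 4,5,1 → slot 1
970: h=4, probe 4,5,1,6 → slot 6
Table: [., 662, ., ., 186, 222, 970]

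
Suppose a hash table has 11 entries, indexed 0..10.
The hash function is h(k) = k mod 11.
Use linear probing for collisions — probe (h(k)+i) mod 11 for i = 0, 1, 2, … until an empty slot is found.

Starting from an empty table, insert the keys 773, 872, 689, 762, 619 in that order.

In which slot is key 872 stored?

Insert 773: h=3, slot 3 empty → index 3.
Insert 872: h=3, slot 3 occupied → index 4.
Insert 689: h=7, slot 7 empty → index 7.
Insert 762: h=3, slots 3,4 occupied → index 5.
Insert 619: h=3, slots 3,4,5 occupied → index 6.
Table: [-, -, -, 773, 872, 762, 619, 689, -, -, -]

4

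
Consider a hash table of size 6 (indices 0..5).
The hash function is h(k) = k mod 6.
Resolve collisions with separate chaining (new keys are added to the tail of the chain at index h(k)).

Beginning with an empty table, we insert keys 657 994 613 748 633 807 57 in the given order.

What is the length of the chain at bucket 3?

4

657 -> bucket 3
994 -> bucket 4
613 -> bucket 1
748 -> bucket 4 (collision)
633 -> bucket 3 (collision)
807 -> bucket 3 (collision)
57 -> bucket 3 (collision)
Final buckets:
0: _
1: 613
2: _
3: 657 -> 633 -> 807 -> 57
4: 994 -> 748
5: _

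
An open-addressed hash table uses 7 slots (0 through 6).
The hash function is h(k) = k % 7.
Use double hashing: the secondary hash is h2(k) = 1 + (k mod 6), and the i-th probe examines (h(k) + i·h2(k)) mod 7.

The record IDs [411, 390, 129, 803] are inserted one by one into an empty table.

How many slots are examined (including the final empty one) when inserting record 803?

2

Insert 411: h=5, slot 5 empty -> index 5.
Insert 390: h=5, h2=1, slot 5 occupied -> index 6.
Insert 129: h=3, slot 3 empty -> index 3.
Insert 803: h=5, h2=6, slot 5 occupied -> index 4.
Table: [-, -, -, 129, 803, 411, 390]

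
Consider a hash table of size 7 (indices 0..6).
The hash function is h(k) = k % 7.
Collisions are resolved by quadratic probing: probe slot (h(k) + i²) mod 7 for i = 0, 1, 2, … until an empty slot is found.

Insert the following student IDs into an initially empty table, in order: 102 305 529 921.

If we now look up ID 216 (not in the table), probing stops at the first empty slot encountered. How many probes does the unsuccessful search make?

2

102: h=4 => slot 4
305: h=4, probe 4,5 => slot 5
529: h=4, probe 4,5,1 => slot 1
921: h=4, probe 4,5,1,6 => slot 6
Table: [_, 529, _, _, 102, 305, 921]
Lookup 216: h=6, probe 6,0 → slot 0 empty, not found.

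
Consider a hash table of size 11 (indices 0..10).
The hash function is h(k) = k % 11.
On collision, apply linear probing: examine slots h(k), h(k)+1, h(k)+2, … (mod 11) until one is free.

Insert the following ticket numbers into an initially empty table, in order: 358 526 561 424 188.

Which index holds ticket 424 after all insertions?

7

Insert 358: h=6, slot 6 empty -> index 6.
Insert 526: h=9, slot 9 empty -> index 9.
Insert 561: h=0, slot 0 empty -> index 0.
Insert 424: h=6, slot 6 occupied -> index 7.
Insert 188: h=1, slot 1 empty -> index 1.
Table: [561, 188, ., ., ., ., 358, 424, ., 526, .]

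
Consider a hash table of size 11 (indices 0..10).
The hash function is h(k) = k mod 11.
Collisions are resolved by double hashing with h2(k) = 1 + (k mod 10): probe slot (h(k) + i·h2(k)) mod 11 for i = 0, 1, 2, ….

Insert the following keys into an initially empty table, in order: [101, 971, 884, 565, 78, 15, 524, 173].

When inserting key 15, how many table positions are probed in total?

3

101: h=2 → slot 2
971: h=3 → slot 3
884: h=4 → slot 4
565: h=4, h2=6, probe 4,10 → slot 10
78: h=1 → slot 1
15: h=4, h2=6, probe 4,10,5 → slot 5
524: h=7 → slot 7
173: h=8 → slot 8
Table: [∅, 78, 101, 971, 884, 15, ∅, 524, 173, ∅, 565]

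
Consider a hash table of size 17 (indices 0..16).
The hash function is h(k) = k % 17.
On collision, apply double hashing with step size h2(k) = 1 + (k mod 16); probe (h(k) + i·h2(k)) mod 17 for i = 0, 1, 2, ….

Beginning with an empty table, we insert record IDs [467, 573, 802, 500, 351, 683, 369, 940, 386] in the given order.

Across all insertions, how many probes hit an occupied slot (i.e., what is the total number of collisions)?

467 hashes to 8; slot 8 is free → place at 8.
573 hashes to 12; slot 12 is free → place at 12.
802 hashes to 3; slot 3 is free → place at 3.
500 hashes to 7; slot 7 is free → place at 7.
351 hashes to 11; slot 11 is free → place at 11.
683 hashes to 3, h2=12; 3 taken → place at 15.
369 hashes to 12, h2=2; 12 taken → place at 14.
940 hashes to 5; slot 5 is free → place at 5.
386 hashes to 12, h2=3; 12,15 taken → place at 1.
Table: [∅, 386, ∅, 802, ∅, 940, ∅, 500, 467, ∅, ∅, 351, 573, ∅, 369, 683, ∅]

4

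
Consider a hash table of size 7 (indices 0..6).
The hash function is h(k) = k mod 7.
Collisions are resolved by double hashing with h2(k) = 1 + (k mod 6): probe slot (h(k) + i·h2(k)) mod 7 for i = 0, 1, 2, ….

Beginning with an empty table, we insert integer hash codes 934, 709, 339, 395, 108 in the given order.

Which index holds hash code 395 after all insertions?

934 hashes to 3; slot 3 is free -> place at 3.
709 hashes to 2; slot 2 is free -> place at 2.
339 hashes to 3, h2=4; 3 taken -> place at 0.
395 hashes to 3, h2=6; 3,2 taken -> place at 1.
108 hashes to 3, h2=1; 3 taken -> place at 4.
Table: [339, 395, 709, 934, 108, —, —]

1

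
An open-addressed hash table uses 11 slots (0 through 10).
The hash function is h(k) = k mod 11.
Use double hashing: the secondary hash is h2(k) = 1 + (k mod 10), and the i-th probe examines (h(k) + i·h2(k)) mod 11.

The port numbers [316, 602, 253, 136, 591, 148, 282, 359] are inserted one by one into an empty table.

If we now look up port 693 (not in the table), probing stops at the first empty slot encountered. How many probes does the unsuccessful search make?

4

Insert 316: h=8, slot 8 empty -> index 8.
Insert 602: h=8, h2=3, slot 8 occupied -> index 0.
Insert 253: h=0, h2=4, slot 0 occupied -> index 4.
Insert 136: h=4, h2=7, slots 4,0 occupied -> index 7.
Insert 591: h=8, h2=2, slot 8 occupied -> index 10.
Insert 148: h=5, slot 5 empty -> index 5.
Insert 282: h=7, h2=3, slots 7,10 occupied -> index 2.
Insert 359: h=7, h2=10, slot 7 occupied -> index 6.
Table: [602, -, 282, -, 253, 148, 359, 136, 316, -, 591]
Lookup 693: h=0, h2=4, probe 0,4,8,1 → slot 1 empty, not found.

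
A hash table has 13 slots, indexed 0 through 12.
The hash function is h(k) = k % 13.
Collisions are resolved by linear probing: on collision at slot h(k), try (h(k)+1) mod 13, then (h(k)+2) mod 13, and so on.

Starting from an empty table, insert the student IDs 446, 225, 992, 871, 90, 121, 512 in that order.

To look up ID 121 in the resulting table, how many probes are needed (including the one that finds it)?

4

Insert 446: h=4, slot 4 empty => index 4.
Insert 225: h=4, slot 4 occupied => index 5.
Insert 992: h=4, slots 4,5 occupied => index 6.
Insert 871: h=0, slot 0 empty => index 0.
Insert 90: h=12, slot 12 empty => index 12.
Insert 121: h=4, slots 4,5,6 occupied => index 7.
Insert 512: h=5, slots 5,6,7 occupied => index 8.
Table: [871, _, _, _, 446, 225, 992, 121, 512, _, _, _, 90]
Lookup 121: h=4, probe 4,5,6,7 → found at 7.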